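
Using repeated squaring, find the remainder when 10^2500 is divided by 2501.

657

10^1 ≡ 10 (mod 2501)
10^2 ≡ 10^2 = 100 ≡ 100 (mod 2501)
10^4 ≡ 100^2 = 10000 ≡ 2497 (mod 2501)
10^8 ≡ 2497^2 = 6235009 ≡ 16 (mod 2501)
10^16 ≡ 16^2 = 256 ≡ 256 (mod 2501)
10^32 ≡ 256^2 = 65536 ≡ 510 (mod 2501)
10^64 ≡ 510^2 = 260100 ≡ 2497 (mod 2501)
10^128 ≡ 2497^2 = 6235009 ≡ 16 (mod 2501)
10^256 ≡ 16^2 = 256 ≡ 256 (mod 2501)
10^512 ≡ 256^2 = 65536 ≡ 510 (mod 2501)
10^1024 ≡ 510^2 = 260100 ≡ 2497 (mod 2501)
10^2048 ≡ 2497^2 = 6235009 ≡ 16 (mod 2501)
2500 = 2048 + 256 + 128 + 64 + 4 in binary powers of 2.
So 10^2500 ≡ 16 · 256 · 16 · 2497 · 2497 ≡ 657 (mod 2501).
Since 657 ≠ 1, base 10 is a Fermat witness: 2501 is composite.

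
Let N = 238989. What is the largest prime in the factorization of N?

67

238989 = 3 · 79663
79663 = 29 · 2747
2747 = 41 · 67
67 is prime.
So 238989 = 3 · 29 · 41 · 67; the largest prime factor is 67.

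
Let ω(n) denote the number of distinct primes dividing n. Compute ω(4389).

4

4389 = 3 · 1463
1463 = 7 · 209
209 = 11 · 19
4389 = 3 · 7 · 11 · 19, which has 4 distinct prime factors.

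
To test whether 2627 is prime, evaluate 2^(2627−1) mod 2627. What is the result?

1138

2^1 ≡ 2 (mod 2627)
2^2 ≡ 2^2 = 4 ≡ 4 (mod 2627)
2^4 ≡ 4^2 = 16 ≡ 16 (mod 2627)
2^8 ≡ 16^2 = 256 ≡ 256 (mod 2627)
2^16 ≡ 256^2 = 65536 ≡ 2488 (mod 2627)
2^32 ≡ 2488^2 = 6190144 ≡ 932 (mod 2627)
2^64 ≡ 932^2 = 868624 ≡ 1714 (mod 2627)
2^128 ≡ 1714^2 = 2937796 ≡ 810 (mod 2627)
2^256 ≡ 810^2 = 656100 ≡ 1977 (mod 2627)
2^512 ≡ 1977^2 = 3908529 ≡ 2180 (mod 2627)
2^1024 ≡ 2180^2 = 4752400 ≡ 157 (mod 2627)
2^2048 ≡ 157^2 = 24649 ≡ 1006 (mod 2627)
2626 = 2048 + 512 + 64 + 2 in binary powers of 2.
So 2^2626 ≡ 1006 · 2180 · 1714 · 4 ≡ 1138 (mod 2627).
Since 1138 ≠ 1, base 2 is a Fermat witness: 2627 is composite.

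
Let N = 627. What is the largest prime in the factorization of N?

19

627 = 3 · 209
209 = 11 · 19
19 is prime.
So 627 = 3 · 11 · 19; the largest prime factor is 19.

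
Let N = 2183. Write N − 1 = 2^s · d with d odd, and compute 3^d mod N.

2183 − 1 = 2182 = 2^1 · 1091, so d = 1091.
3^1 ≡ 3 (mod 2183)
3^2 ≡ 3^2 = 9 ≡ 9 (mod 2183)
3^4 ≡ 9^2 = 81 ≡ 81 (mod 2183)
3^8 ≡ 81^2 = 6561 ≡ 12 (mod 2183)
3^16 ≡ 12^2 = 144 ≡ 144 (mod 2183)
3^32 ≡ 144^2 = 20736 ≡ 1089 (mod 2183)
3^64 ≡ 1089^2 = 1185921 ≡ 552 (mod 2183)
3^128 ≡ 552^2 = 304704 ≡ 1267 (mod 2183)
3^256 ≡ 1267^2 = 1605289 ≡ 784 (mod 2183)
3^512 ≡ 784^2 = 614656 ≡ 1233 (mod 2183)
3^1024 ≡ 1233^2 = 1520289 ≡ 921 (mod 2183)
1091 = 1024 + 64 + 2 + 1 in binary powers of 2.
So 3^1091 ≡ 921 · 552 · 9 · 3 ≡ 2063 (mod 2183).
Squaring chain: 2063; never reaches −1, so base 3 is a Miller–Rabin witness that 2183 is composite.

2063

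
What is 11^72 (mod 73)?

1

11^1 ≡ 11 (mod 73)
11^2 ≡ 11^2 = 121 ≡ 48 (mod 73)
11^4 ≡ 48^2 = 2304 ≡ 41 (mod 73)
11^8 ≡ 41^2 = 1681 ≡ 2 (mod 73)
11^16 ≡ 2^2 = 4 ≡ 4 (mod 73)
11^32 ≡ 4^2 = 16 ≡ 16 (mod 73)
11^64 ≡ 16^2 = 256 ≡ 37 (mod 73)
72 = 64 + 8 in binary powers of 2.
So 11^72 ≡ 37 · 2 ≡ 1 (mod 73).
Since the result is 1, base 11 gives no evidence that 73 is composite.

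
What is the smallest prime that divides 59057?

59057 is odd.
Digit sum 26, not divisible by 3.
Ends in 7: not divisible by 5.
7: 59057 = 7·8436 + 5
11: 59057 = 11·5368 + 9
13: 59057 = 13·4542 + 11
17: 59057 = 17·3473 + 16
19: 59057 = 19·3108 + 5
23: 59057 = 23·2567 + 16
29: 59057 = 29·2036 + 13
31: 59057 = 31·1905 + 2
37: 59057 = 37·1596 + 5
41: 59057 = 41·1440 + 17
43: 59057 = 43·1373 + 18
47: 59057 = 47·1256 + 25
53: 59057 = 53·1114 + 15
59: 59057 = 59·1000 + 57
61: 59057 = 61·968 + 9
67: 59057 = 67·881 + 30
71: 59057 = 71·831 + 56
73: 59057 = 73·809

73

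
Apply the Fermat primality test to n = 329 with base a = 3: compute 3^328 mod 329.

165

3^1 ≡ 3 (mod 329)
3^2 ≡ 3^2 = 9 ≡ 9 (mod 329)
3^4 ≡ 9^2 = 81 ≡ 81 (mod 329)
3^8 ≡ 81^2 = 6561 ≡ 310 (mod 329)
3^16 ≡ 310^2 = 96100 ≡ 32 (mod 329)
3^32 ≡ 32^2 = 1024 ≡ 37 (mod 329)
3^64 ≡ 37^2 = 1369 ≡ 53 (mod 329)
3^128 ≡ 53^2 = 2809 ≡ 177 (mod 329)
3^256 ≡ 177^2 = 31329 ≡ 74 (mod 329)
328 = 256 + 64 + 8 in binary powers of 2.
So 3^328 ≡ 74 · 53 · 310 ≡ 165 (mod 329).
Since 165 ≠ 1, base 3 is a Fermat witness: 329 is composite.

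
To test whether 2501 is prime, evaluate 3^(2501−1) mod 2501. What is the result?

245

3^1 ≡ 3 (mod 2501)
3^2 ≡ 3^2 = 9 ≡ 9 (mod 2501)
3^4 ≡ 9^2 = 81 ≡ 81 (mod 2501)
3^8 ≡ 81^2 = 6561 ≡ 1559 (mod 2501)
3^16 ≡ 1559^2 = 2430481 ≡ 2010 (mod 2501)
3^32 ≡ 2010^2 = 4040100 ≡ 985 (mod 2501)
3^64 ≡ 985^2 = 970225 ≡ 2338 (mod 2501)
3^128 ≡ 2338^2 = 5466244 ≡ 1559 (mod 2501)
3^256 ≡ 1559^2 = 2430481 ≡ 2010 (mod 2501)
3^512 ≡ 2010^2 = 4040100 ≡ 985 (mod 2501)
3^1024 ≡ 985^2 = 970225 ≡ 2338 (mod 2501)
3^2048 ≡ 2338^2 = 5466244 ≡ 1559 (mod 2501)
2500 = 2048 + 256 + 128 + 64 + 4 in binary powers of 2.
So 3^2500 ≡ 1559 · 2010 · 1559 · 2338 · 81 ≡ 245 (mod 2501).
Since 245 ≠ 1, base 3 is a Fermat witness: 2501 is composite.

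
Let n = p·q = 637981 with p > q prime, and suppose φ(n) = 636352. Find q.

φ(n) = (p−1)(q−1) = n − (p+q) + 1, so p + q = 637981 − 636352 + 1 = 1630.
p and q are the roots of t² − 1630t + 637981 = 0.
Discriminant: 1630² − 4·637981 = 2656900 − 2551924 = 104976; √104976 = 324.
q = (1630 − 324)/2 = 653, p = (1630 + 324)/2 = 977.
Check: 653 · 977 = 637981.

653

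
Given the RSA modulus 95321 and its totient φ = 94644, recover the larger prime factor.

φ(n) = (p−1)(q−1) = n − (p+q) + 1, so p + q = 95321 − 94644 + 1 = 678.
p and q are the roots of t² − 678t + 95321 = 0.
Discriminant: 678² − 4·95321 = 459684 − 381284 = 78400; √78400 = 280.
q = (678 − 280)/2 = 199, p = (678 + 280)/2 = 479.
Check: 199 · 479 = 95321.

479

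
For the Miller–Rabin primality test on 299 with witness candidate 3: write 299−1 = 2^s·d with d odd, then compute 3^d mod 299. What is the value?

269

299 − 1 = 298 = 2^1 · 149, so d = 149.
3^1 ≡ 3 (mod 299)
3^2 ≡ 3^2 = 9 ≡ 9 (mod 299)
3^4 ≡ 9^2 = 81 ≡ 81 (mod 299)
3^8 ≡ 81^2 = 6561 ≡ 282 (mod 299)
3^16 ≡ 282^2 = 79524 ≡ 289 (mod 299)
3^32 ≡ 289^2 = 83521 ≡ 100 (mod 299)
3^64 ≡ 100^2 = 10000 ≡ 133 (mod 299)
3^128 ≡ 133^2 = 17689 ≡ 48 (mod 299)
149 = 128 + 16 + 4 + 1 in binary powers of 2.
So 3^149 ≡ 48 · 289 · 81 · 3 ≡ 269 (mod 299).
Squaring chain: 269; never reaches −1, so base 3 is a Miller–Rabin witness that 299 is composite.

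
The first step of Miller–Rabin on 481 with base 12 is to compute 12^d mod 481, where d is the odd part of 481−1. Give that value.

454

481 − 1 = 480 = 2^5 · 15, so d = 15.
12^1 ≡ 12 (mod 481)
12^2 ≡ 12^2 = 144 ≡ 144 (mod 481)
12^4 ≡ 144^2 = 20736 ≡ 53 (mod 481)
12^8 ≡ 53^2 = 2809 ≡ 404 (mod 481)
15 = 8 + 4 + 2 + 1 in binary powers of 2.
So 12^15 ≡ 404 · 53 · 144 · 12 ≡ 454 (mod 481).
Squaring chain: 454 → 248 → 417 → 248 → 417; never reaches −1, so base 12 is a Miller–Rabin witness that 481 is composite.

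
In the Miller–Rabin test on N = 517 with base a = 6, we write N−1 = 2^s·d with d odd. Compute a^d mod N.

486

517 − 1 = 516 = 2^2 · 129, so d = 129.
6^1 ≡ 6 (mod 517)
6^2 ≡ 6^2 = 36 ≡ 36 (mod 517)
6^4 ≡ 36^2 = 1296 ≡ 262 (mod 517)
6^8 ≡ 262^2 = 68644 ≡ 400 (mod 517)
6^16 ≡ 400^2 = 160000 ≡ 247 (mod 517)
6^32 ≡ 247^2 = 61009 ≡ 3 (mod 517)
6^64 ≡ 3^2 = 9 ≡ 9 (mod 517)
6^128 ≡ 9^2 = 81 ≡ 81 (mod 517)
129 = 128 + 1 in binary powers of 2.
So 6^129 ≡ 81 · 6 ≡ 486 (mod 517).
Squaring chain: 486 → 444; never reaches −1, so base 6 is a Miller–Rabin witness that 517 is composite.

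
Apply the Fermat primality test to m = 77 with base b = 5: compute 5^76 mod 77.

16

5^1 ≡ 5 (mod 77)
5^2 ≡ 5^2 = 25 ≡ 25 (mod 77)
5^4 ≡ 25^2 = 625 ≡ 9 (mod 77)
5^8 ≡ 9^2 = 81 ≡ 4 (mod 77)
5^16 ≡ 4^2 = 16 ≡ 16 (mod 77)
5^32 ≡ 16^2 = 256 ≡ 25 (mod 77)
5^64 ≡ 25^2 = 625 ≡ 9 (mod 77)
76 = 64 + 8 + 4 in binary powers of 2.
So 5^76 ≡ 9 · 4 · 9 ≡ 16 (mod 77).
Since 16 ≠ 1, base 5 is a Fermat witness: 77 is composite.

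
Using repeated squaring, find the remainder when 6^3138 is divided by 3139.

6^1 ≡ 6 (mod 3139)
6^2 ≡ 6^2 = 36 ≡ 36 (mod 3139)
6^4 ≡ 36^2 = 1296 ≡ 1296 (mod 3139)
6^8 ≡ 1296^2 = 1679616 ≡ 251 (mod 3139)
6^16 ≡ 251^2 = 63001 ≡ 221 (mod 3139)
6^32 ≡ 221^2 = 48841 ≡ 1756 (mod 3139)
6^64 ≡ 1756^2 = 3083536 ≡ 1038 (mod 3139)
6^128 ≡ 1038^2 = 1077444 ≡ 767 (mod 3139)
6^256 ≡ 767^2 = 588289 ≡ 1296 (mod 3139)
6^512 ≡ 1296^2 = 1679616 ≡ 251 (mod 3139)
6^1024 ≡ 251^2 = 63001 ≡ 221 (mod 3139)
6^2048 ≡ 221^2 = 48841 ≡ 1756 (mod 3139)
3138 = 2048 + 1024 + 64 + 2 in binary powers of 2.
So 6^3138 ≡ 1756 · 221 · 1038 · 36 ≡ 2710 (mod 3139).
Since 2710 ≠ 1, base 6 is a Fermat witness: 3139 is composite.

2710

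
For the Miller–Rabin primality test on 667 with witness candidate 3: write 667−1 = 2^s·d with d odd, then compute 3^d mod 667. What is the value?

667 − 1 = 666 = 2^1 · 333, so d = 333.
3^1 ≡ 3 (mod 667)
3^2 ≡ 3^2 = 9 ≡ 9 (mod 667)
3^4 ≡ 9^2 = 81 ≡ 81 (mod 667)
3^8 ≡ 81^2 = 6561 ≡ 558 (mod 667)
3^16 ≡ 558^2 = 311364 ≡ 542 (mod 667)
3^32 ≡ 542^2 = 293764 ≡ 284 (mod 667)
3^64 ≡ 284^2 = 80656 ≡ 616 (mod 667)
3^128 ≡ 616^2 = 379456 ≡ 600 (mod 667)
3^256 ≡ 600^2 = 360000 ≡ 487 (mod 667)
333 = 256 + 64 + 8 + 4 + 1 in binary powers of 2.
So 3^333 ≡ 487 · 616 · 558 · 81 · 3 ≡ 188 (mod 667).
Squaring chain: 188; never reaches −1, so base 3 is a Miller–Rabin witness that 667 is composite.

188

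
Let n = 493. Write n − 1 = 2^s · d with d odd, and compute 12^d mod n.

278

493 − 1 = 492 = 2^2 · 123, so d = 123.
12^1 ≡ 12 (mod 493)
12^2 ≡ 12^2 = 144 ≡ 144 (mod 493)
12^4 ≡ 144^2 = 20736 ≡ 30 (mod 493)
12^8 ≡ 30^2 = 900 ≡ 407 (mod 493)
12^16 ≡ 407^2 = 165649 ≡ 1 (mod 493)
12^32 ≡ 1^2 = 1 ≡ 1 (mod 493)
12^64 ≡ 1^2 = 1 ≡ 1 (mod 493)
123 = 64 + 32 + 16 + 8 + 2 + 1 in binary powers of 2.
So 12^123 ≡ 1 · 1 · 1 · 407 · 144 · 12 ≡ 278 (mod 493).
Squaring chain: 278 → 376; never reaches −1, so base 12 is a Miller–Rabin witness that 493 is composite.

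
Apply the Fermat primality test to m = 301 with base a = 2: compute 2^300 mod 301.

64

2^1 ≡ 2 (mod 301)
2^2 ≡ 2^2 = 4 ≡ 4 (mod 301)
2^4 ≡ 4^2 = 16 ≡ 16 (mod 301)
2^8 ≡ 16^2 = 256 ≡ 256 (mod 301)
2^16 ≡ 256^2 = 65536 ≡ 219 (mod 301)
2^32 ≡ 219^2 = 47961 ≡ 102 (mod 301)
2^64 ≡ 102^2 = 10404 ≡ 170 (mod 301)
2^128 ≡ 170^2 = 28900 ≡ 4 (mod 301)
2^256 ≡ 4^2 = 16 ≡ 16 (mod 301)
300 = 256 + 32 + 8 + 4 in binary powers of 2.
So 2^300 ≡ 16 · 102 · 256 · 16 ≡ 64 (mod 301).
Since 64 ≠ 1, base 2 is a Fermat witness: 301 is composite.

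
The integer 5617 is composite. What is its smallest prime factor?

5617 is odd.
Digit sum 19, not divisible by 3.
Ends in 7: not divisible by 5.
7: 5617 = 7·802 + 3
11: 5617 = 11·510 + 7
13: 5617 = 13·432 + 1
17: 5617 = 17·330 + 7
19: 5617 = 19·295 + 12
23: 5617 = 23·244 + 5
29: 5617 = 29·193 + 20
31: 5617 = 31·181 + 6
37: 5617 = 37·151 + 30
41: 5617 = 41·137

41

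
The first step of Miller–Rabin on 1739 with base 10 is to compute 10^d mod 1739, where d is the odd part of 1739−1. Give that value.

655

1739 − 1 = 1738 = 2^1 · 869, so d = 869.
10^1 ≡ 10 (mod 1739)
10^2 ≡ 10^2 = 100 ≡ 100 (mod 1739)
10^4 ≡ 100^2 = 10000 ≡ 1305 (mod 1739)
10^8 ≡ 1305^2 = 1703025 ≡ 544 (mod 1739)
10^16 ≡ 544^2 = 295936 ≡ 306 (mod 1739)
10^32 ≡ 306^2 = 93636 ≡ 1469 (mod 1739)
10^64 ≡ 1469^2 = 2157961 ≡ 1601 (mod 1739)
10^128 ≡ 1601^2 = 2563201 ≡ 1654 (mod 1739)
10^256 ≡ 1654^2 = 2735716 ≡ 269 (mod 1739)
10^512 ≡ 269^2 = 72361 ≡ 1062 (mod 1739)
869 = 512 + 256 + 64 + 32 + 4 + 1 in binary powers of 2.
So 10^869 ≡ 1062 · 269 · 1601 · 1469 · 1305 · 10 ≡ 655 (mod 1739).
Squaring chain: 655; never reaches −1, so base 10 is a Miller–Rabin witness that 1739 is composite.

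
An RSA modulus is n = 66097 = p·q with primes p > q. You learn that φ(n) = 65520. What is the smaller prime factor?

φ(n) = (p−1)(q−1) = n − (p+q) + 1, so p + q = 66097 − 65520 + 1 = 578.
p and q are the roots of t² − 578t + 66097 = 0.
Discriminant: 578² − 4·66097 = 334084 − 264388 = 69696; √69696 = 264.
q = (578 − 264)/2 = 157, p = (578 + 264)/2 = 421.
Check: 157 · 421 = 66097.

157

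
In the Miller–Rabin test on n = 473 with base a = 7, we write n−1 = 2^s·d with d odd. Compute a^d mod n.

473 − 1 = 472 = 2^3 · 59, so d = 59.
7^1 ≡ 7 (mod 473)
7^2 ≡ 7^2 = 49 ≡ 49 (mod 473)
7^4 ≡ 49^2 = 2401 ≡ 36 (mod 473)
7^8 ≡ 36^2 = 1296 ≡ 350 (mod 473)
7^16 ≡ 350^2 = 122500 ≡ 466 (mod 473)
7^32 ≡ 466^2 = 217156 ≡ 49 (mod 473)
59 = 32 + 16 + 8 + 2 + 1 in binary powers of 2.
So 7^59 ≡ 49 · 466 · 350 · 49 · 7 ≡ 338 (mod 473).
Squaring chain: 338 → 251 → 92; never reaches −1, so base 7 is a Miller–Rabin witness that 473 is composite.

338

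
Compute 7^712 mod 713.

7^1 ≡ 7 (mod 713)
7^2 ≡ 7^2 = 49 ≡ 49 (mod 713)
7^4 ≡ 49^2 = 2401 ≡ 262 (mod 713)
7^8 ≡ 262^2 = 68644 ≡ 196 (mod 713)
7^16 ≡ 196^2 = 38416 ≡ 627 (mod 713)
7^32 ≡ 627^2 = 393129 ≡ 266 (mod 713)
7^64 ≡ 266^2 = 70756 ≡ 169 (mod 713)
7^128 ≡ 169^2 = 28561 ≡ 41 (mod 713)
7^256 ≡ 41^2 = 1681 ≡ 255 (mod 713)
7^512 ≡ 255^2 = 65025 ≡ 142 (mod 713)
712 = 512 + 128 + 64 + 8 in binary powers of 2.
So 7^712 ≡ 142 · 41 · 169 · 196 ≡ 679 (mod 713).
Since 679 ≠ 1, base 7 is a Fermat witness: 713 is composite.

679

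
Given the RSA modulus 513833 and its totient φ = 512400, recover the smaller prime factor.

701

φ(n) = (p−1)(q−1) = n − (p+q) + 1, so p + q = 513833 − 512400 + 1 = 1434.
p and q are the roots of t² − 1434t + 513833 = 0.
Discriminant: 1434² − 4·513833 = 2056356 − 2055332 = 1024; √1024 = 32.
q = (1434 − 32)/2 = 701, p = (1434 + 32)/2 = 733.
Check: 701 · 733 = 513833.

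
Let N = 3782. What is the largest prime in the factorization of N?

3782 = 2 · 1891
1891 = 31 · 61
61 is prime.
So 3782 = 2 · 31 · 61; the largest prime factor is 61.

61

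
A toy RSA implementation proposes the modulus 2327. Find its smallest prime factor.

2327 is odd.
Digit sum 14, not divisible by 3.
Ends in 7: not divisible by 5.
7: 2327 = 7·332 + 3
11: 2327 = 11·211 + 6
13: 2327 = 13·179

13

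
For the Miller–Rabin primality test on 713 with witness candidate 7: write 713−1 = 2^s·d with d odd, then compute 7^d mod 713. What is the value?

536

713 − 1 = 712 = 2^3 · 89, so d = 89.
7^1 ≡ 7 (mod 713)
7^2 ≡ 7^2 = 49 ≡ 49 (mod 713)
7^4 ≡ 49^2 = 2401 ≡ 262 (mod 713)
7^8 ≡ 262^2 = 68644 ≡ 196 (mod 713)
7^16 ≡ 196^2 = 38416 ≡ 627 (mod 713)
7^32 ≡ 627^2 = 393129 ≡ 266 (mod 713)
7^64 ≡ 266^2 = 70756 ≡ 169 (mod 713)
89 = 64 + 16 + 8 + 1 in binary powers of 2.
So 7^89 ≡ 169 · 627 · 196 · 7 ≡ 536 (mod 713).
Squaring chain: 536 → 670 → 423; never reaches −1, so base 7 is a Miller–Rabin witness that 713 is composite.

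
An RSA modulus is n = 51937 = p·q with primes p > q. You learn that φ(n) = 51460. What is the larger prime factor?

φ(n) = (p−1)(q−1) = n − (p+q) + 1, so p + q = 51937 − 51460 + 1 = 478.
p and q are the roots of t² − 478t + 51937 = 0.
Discriminant: 478² − 4·51937 = 228484 − 207748 = 20736; √20736 = 144.
q = (478 − 144)/2 = 167, p = (478 + 144)/2 = 311.
Check: 167 · 311 = 51937.

311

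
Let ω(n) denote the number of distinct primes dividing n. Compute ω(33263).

3

33263 = 29 · 1147
1147 = 31 · 37
33263 = 29 · 31 · 37, which has 3 distinct prime factors.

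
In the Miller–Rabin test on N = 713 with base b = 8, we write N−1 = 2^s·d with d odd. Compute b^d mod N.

713 − 1 = 712 = 2^3 · 89, so d = 89.
8^1 ≡ 8 (mod 713)
8^2 ≡ 8^2 = 64 ≡ 64 (mod 713)
8^4 ≡ 64^2 = 4096 ≡ 531 (mod 713)
8^8 ≡ 531^2 = 281961 ≡ 326 (mod 713)
8^16 ≡ 326^2 = 106276 ≡ 39 (mod 713)
8^32 ≡ 39^2 = 1521 ≡ 95 (mod 713)
8^64 ≡ 95^2 = 9025 ≡ 469 (mod 713)
89 = 64 + 16 + 8 + 1 in binary powers of 2.
So 8^89 ≡ 469 · 39 · 326 · 8 ≡ 376 (mod 713).
Squaring chain: 376 → 202 → 163; never reaches −1, so base 8 is a Miller–Rabin witness that 713 is composite.

376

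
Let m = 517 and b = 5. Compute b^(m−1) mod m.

5^1 ≡ 5 (mod 517)
5^2 ≡ 5^2 = 25 ≡ 25 (mod 517)
5^4 ≡ 25^2 = 625 ≡ 108 (mod 517)
5^8 ≡ 108^2 = 11664 ≡ 290 (mod 517)
5^16 ≡ 290^2 = 84100 ≡ 346 (mod 517)
5^32 ≡ 346^2 = 119716 ≡ 289 (mod 517)
5^64 ≡ 289^2 = 83521 ≡ 284 (mod 517)
5^128 ≡ 284^2 = 80656 ≡ 4 (mod 517)
5^256 ≡ 4^2 = 16 ≡ 16 (mod 517)
5^512 ≡ 16^2 = 256 ≡ 256 (mod 517)
516 = 512 + 4 in binary powers of 2.
So 5^516 ≡ 256 · 108 ≡ 247 (mod 517).
Since 247 ≠ 1, base 5 is a Fermat witness: 517 is composite.

247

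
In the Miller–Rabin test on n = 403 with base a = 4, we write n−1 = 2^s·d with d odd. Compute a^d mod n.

403 − 1 = 402 = 2^1 · 201, so d = 201.
4^1 ≡ 4 (mod 403)
4^2 ≡ 4^2 = 16 ≡ 16 (mod 403)
4^4 ≡ 16^2 = 256 ≡ 256 (mod 403)
4^8 ≡ 256^2 = 65536 ≡ 250 (mod 403)
4^16 ≡ 250^2 = 62500 ≡ 35 (mod 403)
4^32 ≡ 35^2 = 1225 ≡ 16 (mod 403)
4^64 ≡ 16^2 = 256 ≡ 256 (mod 403)
4^128 ≡ 256^2 = 65536 ≡ 250 (mod 403)
201 = 128 + 64 + 8 + 1 in binary powers of 2.
So 4^201 ≡ 250 · 256 · 250 · 4 ≡ 376 (mod 403).
Squaring chain: 376; never reaches −1, so base 4 is a Miller–Rabin witness that 403 is composite.

376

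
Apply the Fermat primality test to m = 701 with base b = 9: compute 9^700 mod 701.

1

9^1 ≡ 9 (mod 701)
9^2 ≡ 9^2 = 81 ≡ 81 (mod 701)
9^4 ≡ 81^2 = 6561 ≡ 252 (mod 701)
9^8 ≡ 252^2 = 63504 ≡ 414 (mod 701)
9^16 ≡ 414^2 = 171396 ≡ 352 (mod 701)
9^32 ≡ 352^2 = 123904 ≡ 528 (mod 701)
9^64 ≡ 528^2 = 278784 ≡ 487 (mod 701)
9^128 ≡ 487^2 = 237169 ≡ 231 (mod 701)
9^256 ≡ 231^2 = 53361 ≡ 85 (mod 701)
9^512 ≡ 85^2 = 7225 ≡ 215 (mod 701)
700 = 512 + 128 + 32 + 16 + 8 + 4 in binary powers of 2.
So 9^700 ≡ 215 · 231 · 528 · 352 · 414 · 252 ≡ 1 (mod 701).
Since the result is 1, base 9 gives no evidence that 701 is composite.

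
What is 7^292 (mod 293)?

1

7^1 ≡ 7 (mod 293)
7^2 ≡ 7^2 = 49 ≡ 49 (mod 293)
7^4 ≡ 49^2 = 2401 ≡ 57 (mod 293)
7^8 ≡ 57^2 = 3249 ≡ 26 (mod 293)
7^16 ≡ 26^2 = 676 ≡ 90 (mod 293)
7^32 ≡ 90^2 = 8100 ≡ 189 (mod 293)
7^64 ≡ 189^2 = 35721 ≡ 268 (mod 293)
7^128 ≡ 268^2 = 71824 ≡ 39 (mod 293)
7^256 ≡ 39^2 = 1521 ≡ 56 (mod 293)
292 = 256 + 32 + 4 in binary powers of 2.
So 7^292 ≡ 56 · 189 · 57 ≡ 1 (mod 293).
Since the result is 1, base 7 gives no evidence that 293 is composite.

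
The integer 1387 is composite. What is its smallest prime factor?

19

1387 is odd.
Digit sum 19, not divisible by 3.
Ends in 7: not divisible by 5.
7: 1387 = 7·198 + 1
11: 1387 = 11·126 + 1
13: 1387 = 13·106 + 9
17: 1387 = 17·81 + 10
19: 1387 = 19·73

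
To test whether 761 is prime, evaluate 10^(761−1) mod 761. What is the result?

10^1 ≡ 10 (mod 761)
10^2 ≡ 10^2 = 100 ≡ 100 (mod 761)
10^4 ≡ 100^2 = 10000 ≡ 107 (mod 761)
10^8 ≡ 107^2 = 11449 ≡ 34 (mod 761)
10^16 ≡ 34^2 = 1156 ≡ 395 (mod 761)
10^32 ≡ 395^2 = 156025 ≡ 20 (mod 761)
10^64 ≡ 20^2 = 400 ≡ 400 (mod 761)
10^128 ≡ 400^2 = 160000 ≡ 190 (mod 761)
10^256 ≡ 190^2 = 36100 ≡ 333 (mod 761)
10^512 ≡ 333^2 = 110889 ≡ 544 (mod 761)
760 = 512 + 128 + 64 + 32 + 16 + 8 in binary powers of 2.
So 10^760 ≡ 544 · 190 · 400 · 20 · 395 · 34 ≡ 1 (mod 761).
Since the result is 1, base 10 gives no evidence that 761 is composite.

1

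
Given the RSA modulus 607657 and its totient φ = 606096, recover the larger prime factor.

829

φ(n) = (p−1)(q−1) = n − (p+q) + 1, so p + q = 607657 − 606096 + 1 = 1562.
p and q are the roots of t² − 1562t + 607657 = 0.
Discriminant: 1562² − 4·607657 = 2439844 − 2430628 = 9216; √9216 = 96.
q = (1562 − 96)/2 = 733, p = (1562 + 96)/2 = 829.
Check: 733 · 829 = 607657.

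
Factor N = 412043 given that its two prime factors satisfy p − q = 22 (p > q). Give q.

631

Since p = q + 22, we have 412043 = q(q + 22), so q² + 22q − 412043 = 0.
Discriminant: 22² + 4·412043 = 484 + 1648172 = 1648656; √1648656 = 1284.
q = (−22 + 1284)/2 = 631, and p = q + 22 = 653.
Check: 631 · 653 = 412043.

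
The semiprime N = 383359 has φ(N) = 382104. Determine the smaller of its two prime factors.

φ(n) = (p−1)(q−1) = n − (p+q) + 1, so p + q = 383359 − 382104 + 1 = 1256.
p and q are the roots of t² − 1256t + 383359 = 0.
Discriminant: 1256² − 4·383359 = 1577536 − 1533436 = 44100; √44100 = 210.
q = (1256 − 210)/2 = 523, p = (1256 + 210)/2 = 733.
Check: 523 · 733 = 383359.

523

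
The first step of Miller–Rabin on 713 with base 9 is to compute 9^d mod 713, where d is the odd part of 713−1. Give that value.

713 − 1 = 712 = 2^3 · 89, so d = 89.
9^1 ≡ 9 (mod 713)
9^2 ≡ 9^2 = 81 ≡ 81 (mod 713)
9^4 ≡ 81^2 = 6561 ≡ 144 (mod 713)
9^8 ≡ 144^2 = 20736 ≡ 59 (mod 713)
9^16 ≡ 59^2 = 3481 ≡ 629 (mod 713)
9^32 ≡ 629^2 = 395641 ≡ 639 (mod 713)
9^64 ≡ 639^2 = 408321 ≡ 485 (mod 713)
89 = 64 + 16 + 8 + 1 in binary powers of 2.
So 9^89 ≡ 485 · 629 · 59 · 9 ≡ 193 (mod 713).
Squaring chain: 193 → 173 → 696; never reaches −1, so base 9 is a Miller–Rabin witness that 713 is composite.

193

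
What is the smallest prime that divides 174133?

174133 is odd.
Digit sum 19, not divisible by 3.
Ends in 3: not divisible by 5.
7: 174133 = 7·24876 + 1
11: 174133 = 11·15830 + 3
13: 174133 = 13·13394 + 11
17: 174133 = 17·10243 + 2
19: 174133 = 19·9164 + 17
23: 174133 = 23·7571

23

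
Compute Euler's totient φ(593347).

Factor: 593347 = 61 · 71 · 137.
φ(593347) = (61−1) · (71−1) · (137−1) = 60 · 70 · 136 = 571200.

571200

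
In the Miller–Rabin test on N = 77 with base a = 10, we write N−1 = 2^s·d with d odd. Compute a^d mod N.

10

77 − 1 = 76 = 2^2 · 19, so d = 19.
10^1 ≡ 10 (mod 77)
10^2 ≡ 10^2 = 100 ≡ 23 (mod 77)
10^4 ≡ 23^2 = 529 ≡ 67 (mod 77)
10^8 ≡ 67^2 = 4489 ≡ 23 (mod 77)
10^16 ≡ 23^2 = 529 ≡ 67 (mod 77)
19 = 16 + 2 + 1 in binary powers of 2.
So 10^19 ≡ 67 · 23 · 10 ≡ 10 (mod 77).
Squaring chain: 10 → 23; never reaches −1, so base 10 is a Miller–Rabin witness that 77 is composite.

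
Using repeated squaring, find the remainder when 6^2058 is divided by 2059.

1161

6^1 ≡ 6 (mod 2059)
6^2 ≡ 6^2 = 36 ≡ 36 (mod 2059)
6^4 ≡ 36^2 = 1296 ≡ 1296 (mod 2059)
6^8 ≡ 1296^2 = 1679616 ≡ 1531 (mod 2059)
6^16 ≡ 1531^2 = 2343961 ≡ 819 (mod 2059)
6^32 ≡ 819^2 = 670761 ≡ 1586 (mod 2059)
6^64 ≡ 1586^2 = 2515396 ≡ 1357 (mod 2059)
6^128 ≡ 1357^2 = 1841449 ≡ 703 (mod 2059)
6^256 ≡ 703^2 = 494209 ≡ 49 (mod 2059)
6^512 ≡ 49^2 = 2401 ≡ 342 (mod 2059)
6^1024 ≡ 342^2 = 116964 ≡ 1660 (mod 2059)
6^2048 ≡ 1660^2 = 2755600 ≡ 658 (mod 2059)
2058 = 2048 + 8 + 2 in binary powers of 2.
So 6^2058 ≡ 658 · 1531 · 36 ≡ 1161 (mod 2059).
Since 1161 ≠ 1, base 6 is a Fermat witness: 2059 is composite.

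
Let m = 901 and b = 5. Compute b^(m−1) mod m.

5^1 ≡ 5 (mod 901)
5^2 ≡ 5^2 = 25 ≡ 25 (mod 901)
5^4 ≡ 25^2 = 625 ≡ 625 (mod 901)
5^8 ≡ 625^2 = 390625 ≡ 492 (mod 901)
5^16 ≡ 492^2 = 242064 ≡ 596 (mod 901)
5^32 ≡ 596^2 = 355216 ≡ 222 (mod 901)
5^64 ≡ 222^2 = 49284 ≡ 630 (mod 901)
5^128 ≡ 630^2 = 396900 ≡ 460 (mod 901)
5^256 ≡ 460^2 = 211600 ≡ 766 (mod 901)
5^512 ≡ 766^2 = 586756 ≡ 205 (mod 901)
900 = 512 + 256 + 128 + 4 in binary powers of 2.
So 5^900 ≡ 205 · 766 · 460 · 625 ≡ 13 (mod 901).
Since 13 ≠ 1, base 5 is a Fermat witness: 901 is composite.

13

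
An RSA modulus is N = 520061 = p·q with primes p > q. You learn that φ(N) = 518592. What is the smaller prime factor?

φ(n) = (p−1)(q−1) = n − (p+q) + 1, so p + q = 520061 − 518592 + 1 = 1470.
p and q are the roots of t² − 1470t + 520061 = 0.
Discriminant: 1470² − 4·520061 = 2160900 − 2080244 = 80656; √80656 = 284.
q = (1470 − 284)/2 = 593, p = (1470 + 284)/2 = 877.
Check: 593 · 877 = 520061.

593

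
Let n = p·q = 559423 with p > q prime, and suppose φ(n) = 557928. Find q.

739

φ(n) = (p−1)(q−1) = n − (p+q) + 1, so p + q = 559423 − 557928 + 1 = 1496.
p and q are the roots of t² − 1496t + 559423 = 0.
Discriminant: 1496² − 4·559423 = 2238016 − 2237692 = 324; √324 = 18.
q = (1496 − 18)/2 = 739, p = (1496 + 18)/2 = 757.
Check: 739 · 757 = 559423.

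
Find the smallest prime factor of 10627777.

10627777 is odd.
Digit sum 37, not divisible by 3.
Ends in 7: not divisible by 5.
7: 10627777 = 7·1518253 + 6
11: 10627777 = 11·966161 + 6
13: 10627777 = 13·817521 + 4
17: 10627777 = 17·625163 + 6
19: 10627777 = 19·559356 + 13
23: 10627777 = 23·462077 + 6
29: 10627777 = 29·366475 + 2
31: 10627777 = 31·342831 + 16
37: 10627777 = 37·287237 + 8
41: 10627777 = 41·259214 + 3
43: 10627777 = 43·247157 + 26
47: 10627777 = 47·226122 + 43
53: 10627777 = 53·200524 + 5
59: 10627777 = 59·180131 + 48
61: 10627777 = 61·174225 + 52
67: 10627777 = 67·158623 + 36
71: 10627777 = 71·149687

71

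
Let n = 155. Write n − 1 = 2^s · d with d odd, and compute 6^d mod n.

155 − 1 = 154 = 2^1 · 77, so d = 77.
6^1 ≡ 6 (mod 155)
6^2 ≡ 6^2 = 36 ≡ 36 (mod 155)
6^4 ≡ 36^2 = 1296 ≡ 56 (mod 155)
6^8 ≡ 56^2 = 3136 ≡ 36 (mod 155)
6^16 ≡ 36^2 = 1296 ≡ 56 (mod 155)
6^32 ≡ 56^2 = 3136 ≡ 36 (mod 155)
6^64 ≡ 36^2 = 1296 ≡ 56 (mod 155)
77 = 64 + 8 + 4 + 1 in binary powers of 2.
So 6^77 ≡ 56 · 36 · 56 · 6 ≡ 26 (mod 155).
Squaring chain: 26; never reaches −1, so base 6 is a Miller–Rabin witness that 155 is composite.

26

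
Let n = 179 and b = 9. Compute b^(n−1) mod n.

9^1 ≡ 9 (mod 179)
9^2 ≡ 9^2 = 81 ≡ 81 (mod 179)
9^4 ≡ 81^2 = 6561 ≡ 117 (mod 179)
9^8 ≡ 117^2 = 13689 ≡ 85 (mod 179)
9^16 ≡ 85^2 = 7225 ≡ 65 (mod 179)
9^32 ≡ 65^2 = 4225 ≡ 108 (mod 179)
9^64 ≡ 108^2 = 11664 ≡ 29 (mod 179)
9^128 ≡ 29^2 = 841 ≡ 125 (mod 179)
178 = 128 + 32 + 16 + 2 in binary powers of 2.
So 9^178 ≡ 125 · 108 · 65 · 81 ≡ 1 (mod 179).
Since the result is 1, base 9 gives no evidence that 179 is composite.

1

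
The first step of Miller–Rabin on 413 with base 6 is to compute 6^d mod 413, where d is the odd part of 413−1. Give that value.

279

413 − 1 = 412 = 2^2 · 103, so d = 103.
6^1 ≡ 6 (mod 413)
6^2 ≡ 6^2 = 36 ≡ 36 (mod 413)
6^4 ≡ 36^2 = 1296 ≡ 57 (mod 413)
6^8 ≡ 57^2 = 3249 ≡ 358 (mod 413)
6^16 ≡ 358^2 = 128164 ≡ 134 (mod 413)
6^32 ≡ 134^2 = 17956 ≡ 197 (mod 413)
6^64 ≡ 197^2 = 38809 ≡ 400 (mod 413)
103 = 64 + 32 + 4 + 2 + 1 in binary powers of 2.
So 6^103 ≡ 400 · 197 · 57 · 36 · 6 ≡ 279 (mod 413).
Squaring chain: 279 → 197; never reaches −1, so base 6 is a Miller–Rabin witness that 413 is composite.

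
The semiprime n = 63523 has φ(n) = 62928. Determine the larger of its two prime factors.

457

φ(n) = (p−1)(q−1) = n − (p+q) + 1, so p + q = 63523 − 62928 + 1 = 596.
p and q are the roots of t² − 596t + 63523 = 0.
Discriminant: 596² − 4·63523 = 355216 − 254092 = 101124; √101124 = 318.
q = (596 − 318)/2 = 139, p = (596 + 318)/2 = 457.
Check: 139 · 457 = 63523.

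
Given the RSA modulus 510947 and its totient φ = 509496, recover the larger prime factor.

φ(n) = (p−1)(q−1) = n − (p+q) + 1, so p + q = 510947 − 509496 + 1 = 1452.
p and q are the roots of t² − 1452t + 510947 = 0.
Discriminant: 1452² − 4·510947 = 2108304 − 2043788 = 64516; √64516 = 254.
q = (1452 − 254)/2 = 599, p = (1452 + 254)/2 = 853.
Check: 599 · 853 = 510947.

853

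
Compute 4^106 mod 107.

1

4^1 ≡ 4 (mod 107)
4^2 ≡ 4^2 = 16 ≡ 16 (mod 107)
4^4 ≡ 16^2 = 256 ≡ 42 (mod 107)
4^8 ≡ 42^2 = 1764 ≡ 52 (mod 107)
4^16 ≡ 52^2 = 2704 ≡ 29 (mod 107)
4^32 ≡ 29^2 = 841 ≡ 92 (mod 107)
4^64 ≡ 92^2 = 8464 ≡ 11 (mod 107)
106 = 64 + 32 + 8 + 2 in binary powers of 2.
So 4^106 ≡ 11 · 92 · 52 · 16 ≡ 1 (mod 107).
Since the result is 1, base 4 gives no evidence that 107 is composite.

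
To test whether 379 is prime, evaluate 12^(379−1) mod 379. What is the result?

12^1 ≡ 12 (mod 379)
12^2 ≡ 12^2 = 144 ≡ 144 (mod 379)
12^4 ≡ 144^2 = 20736 ≡ 270 (mod 379)
12^8 ≡ 270^2 = 72900 ≡ 132 (mod 379)
12^16 ≡ 132^2 = 17424 ≡ 369 (mod 379)
12^32 ≡ 369^2 = 136161 ≡ 100 (mod 379)
12^64 ≡ 100^2 = 10000 ≡ 146 (mod 379)
12^128 ≡ 146^2 = 21316 ≡ 92 (mod 379)
12^256 ≡ 92^2 = 8464 ≡ 126 (mod 379)
378 = 256 + 64 + 32 + 16 + 8 + 2 in binary powers of 2.
So 12^378 ≡ 126 · 146 · 100 · 369 · 132 · 144 ≡ 1 (mod 379).
Since the result is 1, base 12 gives no evidence that 379 is composite.

1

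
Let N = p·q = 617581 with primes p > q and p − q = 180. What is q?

Since p = q + 180, we have 617581 = q(q + 180), so q² + 180q − 617581 = 0.
Discriminant: 180² + 4·617581 = 32400 + 2470324 = 2502724; √2502724 = 1582.
q = (−180 + 1582)/2 = 701, and p = q + 180 = 881.
Check: 701 · 881 = 617581.

701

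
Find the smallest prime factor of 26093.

26093 is odd.
Digit sum 20, not divisible by 3.
Ends in 3: not divisible by 5.
7: 26093 = 7·3727 + 4
11: 26093 = 11·2372 + 1
13: 26093 = 13·2007 + 2
17: 26093 = 17·1534 + 15
19: 26093 = 19·1373 + 6
23: 26093 = 23·1134 + 11
29: 26093 = 29·899 + 22
31: 26093 = 31·841 + 22
37: 26093 = 37·705 + 8
41: 26093 = 41·636 + 17
43: 26093 = 43·606 + 35
47: 26093 = 47·555 + 8
53: 26093 = 53·492 + 17
59: 26093 = 59·442 + 15
61: 26093 = 61·427 + 46
67: 26093 = 67·389 + 30
71: 26093 = 71·367 + 36
73: 26093 = 73·357 + 32
79: 26093 = 79·330 + 23
83: 26093 = 83·314 + 31
89: 26093 = 89·293 + 16
97: 26093 = 97·269

97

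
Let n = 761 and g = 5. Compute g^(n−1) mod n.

5^1 ≡ 5 (mod 761)
5^2 ≡ 5^2 = 25 ≡ 25 (mod 761)
5^4 ≡ 25^2 = 625 ≡ 625 (mod 761)
5^8 ≡ 625^2 = 390625 ≡ 232 (mod 761)
5^16 ≡ 232^2 = 53824 ≡ 554 (mod 761)
5^32 ≡ 554^2 = 306916 ≡ 233 (mod 761)
5^64 ≡ 233^2 = 54289 ≡ 258 (mod 761)
5^128 ≡ 258^2 = 66564 ≡ 357 (mod 761)
5^256 ≡ 357^2 = 127449 ≡ 362 (mod 761)
5^512 ≡ 362^2 = 131044 ≡ 152 (mod 761)
760 = 512 + 128 + 64 + 32 + 16 + 8 in binary powers of 2.
So 5^760 ≡ 152 · 357 · 258 · 233 · 554 · 232 ≡ 1 (mod 761).
Since the result is 1, base 5 gives no evidence that 761 is composite.

1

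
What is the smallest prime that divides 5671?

5671 is odd.
Digit sum 19, not divisible by 3.
Ends in 1: not divisible by 5.
7: 5671 = 7·810 + 1
11: 5671 = 11·515 + 6
13: 5671 = 13·436 + 3
17: 5671 = 17·333 + 10
19: 5671 = 19·298 + 9
23: 5671 = 23·246 + 13
29: 5671 = 29·195 + 16
31: 5671 = 31·182 + 29
37: 5671 = 37·153 + 10
41: 5671 = 41·138 + 13
43: 5671 = 43·131 + 38
47: 5671 = 47·120 + 31
53: 5671 = 53·107

53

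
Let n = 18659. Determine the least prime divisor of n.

47

18659 is odd.
Digit sum 29, not divisible by 3.
Ends in 9: not divisible by 5.
7: 18659 = 7·2665 + 4
11: 18659 = 11·1696 + 3
13: 18659 = 13·1435 + 4
17: 18659 = 17·1097 + 10
19: 18659 = 19·982 + 1
23: 18659 = 23·811 + 6
29: 18659 = 29·643 + 12
31: 18659 = 31·601 + 28
37: 18659 = 37·504 + 11
41: 18659 = 41·455 + 4
43: 18659 = 43·433 + 40
47: 18659 = 47·397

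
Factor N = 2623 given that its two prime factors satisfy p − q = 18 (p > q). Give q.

Since p = q + 18, we have 2623 = q(q + 18), so q² + 18q − 2623 = 0.
Discriminant: 18² + 4·2623 = 324 + 10492 = 10816; √10816 = 104.
q = (−18 + 104)/2 = 43, and p = q + 18 = 61.
Check: 43 · 61 = 2623.

43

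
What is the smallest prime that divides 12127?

12127 is odd.
Digit sum 13, not divisible by 3.
Ends in 7: not divisible by 5.
7: 12127 = 7·1732 + 3
11: 12127 = 11·1102 + 5
13: 12127 = 13·932 + 11
17: 12127 = 17·713 + 6
19: 12127 = 19·638 + 5
23: 12127 = 23·527 + 6
29: 12127 = 29·418 + 5
31: 12127 = 31·391 + 6
37: 12127 = 37·327 + 28
41: 12127 = 41·295 + 32
43: 12127 = 43·282 + 1
47: 12127 = 47·258 + 1
53: 12127 = 53·228 + 43
59: 12127 = 59·205 + 32
61: 12127 = 61·198 + 49
67: 12127 = 67·181

67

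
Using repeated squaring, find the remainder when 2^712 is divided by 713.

624

2^1 ≡ 2 (mod 713)
2^2 ≡ 2^2 = 4 ≡ 4 (mod 713)
2^4 ≡ 4^2 = 16 ≡ 16 (mod 713)
2^8 ≡ 16^2 = 256 ≡ 256 (mod 713)
2^16 ≡ 256^2 = 65536 ≡ 653 (mod 713)
2^32 ≡ 653^2 = 426409 ≡ 35 (mod 713)
2^64 ≡ 35^2 = 1225 ≡ 512 (mod 713)
2^128 ≡ 512^2 = 262144 ≡ 473 (mod 713)
2^256 ≡ 473^2 = 223729 ≡ 560 (mod 713)
2^512 ≡ 560^2 = 313600 ≡ 593 (mod 713)
712 = 512 + 128 + 64 + 8 in binary powers of 2.
So 2^712 ≡ 593 · 473 · 512 · 256 ≡ 624 (mod 713).
Since 624 ≠ 1, base 2 is a Fermat witness: 713 is composite.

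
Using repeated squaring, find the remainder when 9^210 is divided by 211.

1

9^1 ≡ 9 (mod 211)
9^2 ≡ 9^2 = 81 ≡ 81 (mod 211)
9^4 ≡ 81^2 = 6561 ≡ 20 (mod 211)
9^8 ≡ 20^2 = 400 ≡ 189 (mod 211)
9^16 ≡ 189^2 = 35721 ≡ 62 (mod 211)
9^32 ≡ 62^2 = 3844 ≡ 46 (mod 211)
9^64 ≡ 46^2 = 2116 ≡ 6 (mod 211)
9^128 ≡ 6^2 = 36 ≡ 36 (mod 211)
210 = 128 + 64 + 16 + 2 in binary powers of 2.
So 9^210 ≡ 36 · 6 · 62 · 81 ≡ 1 (mod 211).
Since the result is 1, base 9 gives no evidence that 211 is composite.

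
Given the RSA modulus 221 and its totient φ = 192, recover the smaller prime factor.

φ(n) = (p−1)(q−1) = n − (p+q) + 1, so p + q = 221 − 192 + 1 = 30.
p and q are the roots of t² − 30t + 221 = 0.
Discriminant: 30² − 4·221 = 900 − 884 = 16; √16 = 4.
q = (30 − 4)/2 = 13, p = (30 + 4)/2 = 17.
Check: 13 · 17 = 221.

13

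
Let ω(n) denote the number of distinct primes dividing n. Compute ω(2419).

2

2419 = 41 · 59
2419 = 41 · 59, which has 2 distinct prime factors.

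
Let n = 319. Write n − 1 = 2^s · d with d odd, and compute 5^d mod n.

319 − 1 = 318 = 2^1 · 159, so d = 159.
5^1 ≡ 5 (mod 319)
5^2 ≡ 5^2 = 25 ≡ 25 (mod 319)
5^4 ≡ 25^2 = 625 ≡ 306 (mod 319)
5^8 ≡ 306^2 = 93636 ≡ 169 (mod 319)
5^16 ≡ 169^2 = 28561 ≡ 170 (mod 319)
5^32 ≡ 170^2 = 28900 ≡ 190 (mod 319)
5^64 ≡ 190^2 = 36100 ≡ 53 (mod 319)
5^128 ≡ 53^2 = 2809 ≡ 257 (mod 319)
159 = 128 + 16 + 8 + 4 + 2 + 1 in binary powers of 2.
So 5^159 ≡ 257 · 170 · 169 · 306 · 25 · 5 ≡ 196 (mod 319).
Squaring chain: 196; never reaches −1, so base 5 is a Miller–Rabin witness that 319 is composite.

196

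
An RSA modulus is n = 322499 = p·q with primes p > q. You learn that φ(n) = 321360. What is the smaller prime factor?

521

φ(n) = (p−1)(q−1) = n − (p+q) + 1, so p + q = 322499 − 321360 + 1 = 1140.
p and q are the roots of t² − 1140t + 322499 = 0.
Discriminant: 1140² − 4·322499 = 1299600 − 1289996 = 9604; √9604 = 98.
q = (1140 − 98)/2 = 521, p = (1140 + 98)/2 = 619.
Check: 521 · 619 = 322499.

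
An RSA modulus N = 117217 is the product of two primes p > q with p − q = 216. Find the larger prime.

Since p = q + 216, we have 117217 = q(q + 216), so q² + 216q − 117217 = 0.
Discriminant: 216² + 4·117217 = 46656 + 468868 = 515524; √515524 = 718.
q = (−216 + 718)/2 = 251, and p = q + 216 = 467.
Check: 251 · 467 = 117217.

467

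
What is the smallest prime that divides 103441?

13

103441 is odd.
Digit sum 13, not divisible by 3.
Ends in 1: not divisible by 5.
7: 103441 = 7·14777 + 2
11: 103441 = 11·9403 + 8
13: 103441 = 13·7957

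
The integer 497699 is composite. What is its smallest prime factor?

497699 is odd.
Digit sum 44, not divisible by 3.
Ends in 9: not divisible by 5.
7: 497699 = 7·71099 + 6
11: 497699 = 11·45245 + 4
13: 497699 = 13·38284 + 7
17: 497699 = 17·29276 + 7
19: 497699 = 19·26194 + 13
23: 497699 = 23·21639 + 2
29: 497699 = 29·17162 + 1
31: 497699 = 31·16054 + 25
37: 497699 = 37·13451 + 12
41: 497699 = 41·12139

41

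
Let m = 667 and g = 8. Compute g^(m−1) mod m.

8^1 ≡ 8 (mod 667)
8^2 ≡ 8^2 = 64 ≡ 64 (mod 667)
8^4 ≡ 64^2 = 4096 ≡ 94 (mod 667)
8^8 ≡ 94^2 = 8836 ≡ 165 (mod 667)
8^16 ≡ 165^2 = 27225 ≡ 545 (mod 667)
8^32 ≡ 545^2 = 297025 ≡ 210 (mod 667)
8^64 ≡ 210^2 = 44100 ≡ 78 (mod 667)
8^128 ≡ 78^2 = 6084 ≡ 81 (mod 667)
8^256 ≡ 81^2 = 6561 ≡ 558 (mod 667)
8^512 ≡ 558^2 = 311364 ≡ 542 (mod 667)
666 = 512 + 128 + 16 + 8 + 2 in binary powers of 2.
So 8^666 ≡ 542 · 81 · 545 · 165 · 64 ≡ 473 (mod 667).
Since 473 ≠ 1, base 8 is a Fermat witness: 667 is composite.

473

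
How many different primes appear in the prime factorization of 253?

253 = 11 · 23
253 = 11 · 23, which has 2 distinct prime factors.

2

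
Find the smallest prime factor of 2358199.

2358199 is odd.
Digit sum 37, not divisible by 3.
Ends in 9: not divisible by 5.
7: 2358199 = 7·336885 + 4
11: 2358199 = 11·214381 + 8
13: 2358199 = 13·181399 + 12
17: 2358199 = 17·138717 + 10
19: 2358199 = 19·124115 + 14
23: 2358199 = 23·102530 + 9
29: 2358199 = 29·81317 + 6
31: 2358199 = 31·76070 + 29
37: 2358199 = 37·63735 + 4
41: 2358199 = 41·57517 + 2
43: 2358199 = 43·54841 + 36
47: 2358199 = 47·50174 + 21
53: 2358199 = 53·44494 + 17
59: 2358199 = 59·39969 + 28
61: 2358199 = 61·38659

61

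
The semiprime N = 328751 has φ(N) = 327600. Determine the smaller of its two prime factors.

φ(n) = (p−1)(q−1) = n − (p+q) + 1, so p + q = 328751 − 327600 + 1 = 1152.
p and q are the roots of t² − 1152t + 328751 = 0.
Discriminant: 1152² − 4·328751 = 1327104 − 1315004 = 12100; √12100 = 110.
q = (1152 − 110)/2 = 521, p = (1152 + 110)/2 = 631.
Check: 521 · 631 = 328751.

521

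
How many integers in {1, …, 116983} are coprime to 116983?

Factor: 116983 = 19 · 47 · 131.
φ(116983) = (19−1) · (47−1) · (131−1) = 18 · 46 · 130 = 107640.

107640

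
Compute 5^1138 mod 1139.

1096

5^1 ≡ 5 (mod 1139)
5^2 ≡ 5^2 = 25 ≡ 25 (mod 1139)
5^4 ≡ 25^2 = 625 ≡ 625 (mod 1139)
5^8 ≡ 625^2 = 390625 ≡ 1087 (mod 1139)
5^16 ≡ 1087^2 = 1181569 ≡ 426 (mod 1139)
5^32 ≡ 426^2 = 181476 ≡ 375 (mod 1139)
5^64 ≡ 375^2 = 140625 ≡ 528 (mod 1139)
5^128 ≡ 528^2 = 278784 ≡ 868 (mod 1139)
5^256 ≡ 868^2 = 753424 ≡ 545 (mod 1139)
5^512 ≡ 545^2 = 297025 ≡ 885 (mod 1139)
5^1024 ≡ 885^2 = 783225 ≡ 732 (mod 1139)
1138 = 1024 + 64 + 32 + 16 + 2 in binary powers of 2.
So 5^1138 ≡ 732 · 528 · 375 · 426 · 25 ≡ 1096 (mod 1139).
Since 1096 ≠ 1, base 5 is a Fermat witness: 1139 is composite.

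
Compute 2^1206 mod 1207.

642

2^1 ≡ 2 (mod 1207)
2^2 ≡ 2^2 = 4 ≡ 4 (mod 1207)
2^4 ≡ 4^2 = 16 ≡ 16 (mod 1207)
2^8 ≡ 16^2 = 256 ≡ 256 (mod 1207)
2^16 ≡ 256^2 = 65536 ≡ 358 (mod 1207)
2^32 ≡ 358^2 = 128164 ≡ 222 (mod 1207)
2^64 ≡ 222^2 = 49284 ≡ 1004 (mod 1207)
2^128 ≡ 1004^2 = 1008016 ≡ 171 (mod 1207)
2^256 ≡ 171^2 = 29241 ≡ 273 (mod 1207)
2^512 ≡ 273^2 = 74529 ≡ 902 (mod 1207)
2^1024 ≡ 902^2 = 813604 ≡ 86 (mod 1207)
1206 = 1024 + 128 + 32 + 16 + 4 + 2 in binary powers of 2.
So 2^1206 ≡ 86 · 171 · 222 · 358 · 16 · 4 ≡ 642 (mod 1207).
Since 642 ≠ 1, base 2 is a Fermat witness: 1207 is composite.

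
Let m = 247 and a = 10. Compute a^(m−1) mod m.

235

10^1 ≡ 10 (mod 247)
10^2 ≡ 10^2 = 100 ≡ 100 (mod 247)
10^4 ≡ 100^2 = 10000 ≡ 120 (mod 247)
10^8 ≡ 120^2 = 14400 ≡ 74 (mod 247)
10^16 ≡ 74^2 = 5476 ≡ 42 (mod 247)
10^32 ≡ 42^2 = 1764 ≡ 35 (mod 247)
10^64 ≡ 35^2 = 1225 ≡ 237 (mod 247)
10^128 ≡ 237^2 = 56169 ≡ 100 (mod 247)
246 = 128 + 64 + 32 + 16 + 4 + 2 in binary powers of 2.
So 10^246 ≡ 100 · 237 · 35 · 42 · 120 · 100 ≡ 235 (mod 247).
Since 235 ≠ 1, base 10 is a Fermat witness: 247 is composite.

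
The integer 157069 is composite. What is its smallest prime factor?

11

157069 is odd.
Digit sum 28, not divisible by 3.
Ends in 9: not divisible by 5.
7: 157069 = 7·22438 + 3
11: 157069 = 11·14279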